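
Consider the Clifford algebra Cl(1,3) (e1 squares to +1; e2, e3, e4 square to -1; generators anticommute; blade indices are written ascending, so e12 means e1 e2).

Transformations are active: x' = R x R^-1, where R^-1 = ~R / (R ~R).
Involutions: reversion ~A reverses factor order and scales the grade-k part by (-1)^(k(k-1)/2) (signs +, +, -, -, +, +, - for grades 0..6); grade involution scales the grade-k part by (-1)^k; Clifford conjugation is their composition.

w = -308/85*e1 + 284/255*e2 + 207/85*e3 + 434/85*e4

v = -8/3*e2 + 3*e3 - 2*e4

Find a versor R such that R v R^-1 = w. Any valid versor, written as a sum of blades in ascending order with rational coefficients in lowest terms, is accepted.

Key observation: q(v) = q(w) = -181/9 (sandwiches preserve the norm), so R = v + w = -308/85*e1 - 132/85*e2 + 462/85*e3 + 264/85*e4 works whenever it is invertible — the component of v along it is kept and (v - w)/2 reverses, sending v to w.
Answer: -308/85*e1 - 132/85*e2 + 462/85*e3 + 264/85*e4


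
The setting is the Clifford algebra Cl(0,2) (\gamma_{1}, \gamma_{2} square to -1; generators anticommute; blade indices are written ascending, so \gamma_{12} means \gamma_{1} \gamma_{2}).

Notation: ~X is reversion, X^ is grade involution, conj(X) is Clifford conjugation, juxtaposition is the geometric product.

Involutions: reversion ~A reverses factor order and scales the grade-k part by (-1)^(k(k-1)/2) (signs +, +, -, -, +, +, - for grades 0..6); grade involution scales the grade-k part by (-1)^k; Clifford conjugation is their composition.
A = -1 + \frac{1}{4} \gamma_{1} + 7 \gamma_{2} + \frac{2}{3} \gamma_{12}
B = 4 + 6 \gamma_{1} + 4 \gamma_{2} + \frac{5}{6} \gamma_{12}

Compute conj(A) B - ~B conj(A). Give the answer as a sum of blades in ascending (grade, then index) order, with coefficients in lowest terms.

first term: \frac{469}{18} - \frac{61}{6} \gamma_{1} - \frac{859}{24} \gamma_{2} + \frac{75}{2} \gamma_{12}
second term: \frac{449}{18} - \frac{31}{2} \gamma_{1} - \frac{667}{24} \gamma_{2} - \frac{257}{6} \gamma_{12}
Answer: \frac{10}{9} + \frac{16}{3} \gamma_{1} - 8 \gamma_{2} + \frac{241}{3} \gamma_{12}


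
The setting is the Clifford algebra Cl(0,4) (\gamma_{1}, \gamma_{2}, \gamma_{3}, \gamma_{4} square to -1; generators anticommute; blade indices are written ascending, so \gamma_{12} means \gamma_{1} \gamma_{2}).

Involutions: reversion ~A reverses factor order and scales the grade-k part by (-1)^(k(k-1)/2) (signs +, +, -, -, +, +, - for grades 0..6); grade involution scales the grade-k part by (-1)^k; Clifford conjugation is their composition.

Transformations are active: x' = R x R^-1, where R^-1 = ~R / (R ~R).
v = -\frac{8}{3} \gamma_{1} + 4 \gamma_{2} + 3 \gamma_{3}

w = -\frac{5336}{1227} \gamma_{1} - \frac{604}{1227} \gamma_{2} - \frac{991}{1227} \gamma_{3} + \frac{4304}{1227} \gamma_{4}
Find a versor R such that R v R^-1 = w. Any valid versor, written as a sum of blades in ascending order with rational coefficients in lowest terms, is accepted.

Sketch: the shared square -\frac{289}{9} makes R = v + w = -\frac{8608}{1227} \gamma_{1} + \frac{4304}{1227} \gamma_{2} + \frac{2690}{1227} \gamma_{3} + \frac{4304}{1227} \gamma_{4} the natural versor; its sandwich fixes that direction, negates (v - w)/2, and sends v to w.
Answer: -\frac{8608}{1227} \gamma_{1} + \frac{4304}{1227} \gamma_{2} + \frac{2690}{1227} \gamma_{3} + \frac{4304}{1227} \gamma_{4}


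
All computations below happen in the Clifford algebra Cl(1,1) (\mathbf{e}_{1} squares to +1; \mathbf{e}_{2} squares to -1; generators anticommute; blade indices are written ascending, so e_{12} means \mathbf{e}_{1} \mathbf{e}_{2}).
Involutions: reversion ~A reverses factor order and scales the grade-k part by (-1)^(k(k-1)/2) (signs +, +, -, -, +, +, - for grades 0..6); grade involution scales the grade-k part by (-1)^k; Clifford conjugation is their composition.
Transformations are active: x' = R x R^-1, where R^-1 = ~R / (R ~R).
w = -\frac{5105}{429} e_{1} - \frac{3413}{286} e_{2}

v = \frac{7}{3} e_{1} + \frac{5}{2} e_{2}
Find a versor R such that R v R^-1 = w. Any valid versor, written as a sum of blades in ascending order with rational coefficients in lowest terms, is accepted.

R = v + w = -\frac{1368}{143} e_{1} - \frac{1349}{143} e_{2} works: the equal norms (-\frac{29}{36}) guarantee its sandwich swaps v into w.
Answer: -\frac{1368}{143} e_{1} - \frac{1349}{143} e_{2}


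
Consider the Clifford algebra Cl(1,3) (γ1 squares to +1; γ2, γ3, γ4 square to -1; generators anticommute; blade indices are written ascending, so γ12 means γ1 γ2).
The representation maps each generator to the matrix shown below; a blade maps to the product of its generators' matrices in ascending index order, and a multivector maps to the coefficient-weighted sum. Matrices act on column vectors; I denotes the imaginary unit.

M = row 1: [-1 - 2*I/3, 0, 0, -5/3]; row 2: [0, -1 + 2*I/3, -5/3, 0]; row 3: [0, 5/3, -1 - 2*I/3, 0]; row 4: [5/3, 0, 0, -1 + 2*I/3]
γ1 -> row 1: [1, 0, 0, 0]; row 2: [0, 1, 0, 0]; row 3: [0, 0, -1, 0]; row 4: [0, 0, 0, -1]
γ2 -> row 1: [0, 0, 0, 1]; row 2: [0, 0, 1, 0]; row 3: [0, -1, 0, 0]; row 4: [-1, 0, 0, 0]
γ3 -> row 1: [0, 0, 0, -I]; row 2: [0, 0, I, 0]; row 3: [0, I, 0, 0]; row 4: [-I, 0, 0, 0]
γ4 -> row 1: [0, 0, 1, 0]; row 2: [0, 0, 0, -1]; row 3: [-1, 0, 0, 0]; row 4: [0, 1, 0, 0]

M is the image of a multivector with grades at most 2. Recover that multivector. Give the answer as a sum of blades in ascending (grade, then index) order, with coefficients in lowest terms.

Method: the blade images are trace-orthogonal — tr(rho(e_A) rho(e_B)^-1) = 4 if A = B and 0 otherwise — and rho(e_A)^-1 = (e_A)^2 * rho(e_A) with (e_A)^2 = +1 or -1, so the coefficient of e_A in the preimage is (e_A)^2 * tr(M rho(e_A))/4.
Nonzero projections over blades of grade <= 2: 1: (1)^2 = +1, tr(M 1) = -4, coefficient -1; γ2: (γ2)^2 = -1, tr(M rho(γ2)) = 20/3, coefficient -5/3; γ23: (γ23)^2 = -1, tr(M rho(γ23)) = -8/3, coefficient 2/3. Every other blade of grade <= 2 projects to 0.
Answer: -1 - 5/3*γ2 + 2/3*γ23


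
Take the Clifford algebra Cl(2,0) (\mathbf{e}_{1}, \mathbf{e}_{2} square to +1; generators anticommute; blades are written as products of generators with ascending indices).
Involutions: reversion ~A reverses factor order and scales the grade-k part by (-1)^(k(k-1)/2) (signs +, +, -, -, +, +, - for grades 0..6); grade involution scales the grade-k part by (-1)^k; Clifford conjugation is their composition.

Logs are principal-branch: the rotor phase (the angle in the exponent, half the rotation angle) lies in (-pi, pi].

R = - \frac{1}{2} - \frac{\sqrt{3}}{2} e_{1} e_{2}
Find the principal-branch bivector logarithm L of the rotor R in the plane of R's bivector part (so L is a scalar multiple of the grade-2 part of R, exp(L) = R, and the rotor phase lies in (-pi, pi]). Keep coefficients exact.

The scalar part of R is - \frac{1}{2}, so the principal-branch rotor phase is pinned; divide the bivector part by its sine to get the unit plane — L is the phase times that plane.
Concretely: cos(phase) = - \frac{1}{2} gives phase = ±\frac{2 \pi}{3}, and since phase/sin(phase) is even the sign is immaterial: L = (phase/sin(phase)) * <R>_2 = (\frac{4 \sqrt{3} \pi}{9}) * <R>_2.
Answer: - \frac{2 \pi}{3} e_{1} e_{2}


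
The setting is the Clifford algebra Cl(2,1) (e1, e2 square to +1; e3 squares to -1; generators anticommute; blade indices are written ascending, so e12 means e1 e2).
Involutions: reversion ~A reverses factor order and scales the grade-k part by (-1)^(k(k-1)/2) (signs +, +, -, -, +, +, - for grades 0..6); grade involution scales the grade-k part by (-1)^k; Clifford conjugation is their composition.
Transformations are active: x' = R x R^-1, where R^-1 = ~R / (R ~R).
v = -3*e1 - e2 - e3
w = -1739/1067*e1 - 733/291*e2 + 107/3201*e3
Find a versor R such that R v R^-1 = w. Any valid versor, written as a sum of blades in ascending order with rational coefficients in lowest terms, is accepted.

Why this works: both vectors square to 9, so q(v) = q(w) and R = v + w = -4940/1067*e1 - 1024/291*e2 - 3094/3201*e3 carries v to w — its own direction survives, the complement (v - w)/2 flips.
Answer: -4940/1067*e1 - 1024/291*e2 - 3094/3201*e3


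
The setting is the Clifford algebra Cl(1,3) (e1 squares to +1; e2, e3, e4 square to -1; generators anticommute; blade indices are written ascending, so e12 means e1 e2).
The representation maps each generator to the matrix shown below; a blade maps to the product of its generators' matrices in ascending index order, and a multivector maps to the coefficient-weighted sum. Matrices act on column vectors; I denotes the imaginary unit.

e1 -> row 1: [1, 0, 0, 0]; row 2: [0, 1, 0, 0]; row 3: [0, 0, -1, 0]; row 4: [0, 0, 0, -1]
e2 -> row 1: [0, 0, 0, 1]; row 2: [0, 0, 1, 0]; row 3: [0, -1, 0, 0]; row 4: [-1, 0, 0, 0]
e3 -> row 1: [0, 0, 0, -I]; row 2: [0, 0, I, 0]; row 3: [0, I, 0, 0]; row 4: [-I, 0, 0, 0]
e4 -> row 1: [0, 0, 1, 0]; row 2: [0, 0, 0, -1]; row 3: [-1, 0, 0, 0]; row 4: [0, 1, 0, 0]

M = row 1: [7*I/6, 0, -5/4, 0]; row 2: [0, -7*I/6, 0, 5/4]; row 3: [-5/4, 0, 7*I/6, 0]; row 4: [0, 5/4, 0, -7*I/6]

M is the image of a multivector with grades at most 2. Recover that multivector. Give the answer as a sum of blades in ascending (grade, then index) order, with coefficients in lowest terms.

Method: the blade images are trace-orthogonal — tr(rho(e_A) rho(e_B)^-1) = 4 if A = B and 0 otherwise — and rho(e_A)^-1 = (e_A)^2 * rho(e_A) with (e_A)^2 = +1 or -1, so the coefficient of e_A in the preimage is (e_A)^2 * tr(M rho(e_A))/4.
Nonzero projections over blades of grade <= 2: e14: (e14)^2 = +1, tr(M rho(e14)) = -5, coefficient -5/4; e23: (e23)^2 = -1, tr(M rho(e23)) = 14/3, coefficient -7/6. Every other blade of grade <= 2 projects to 0.
Answer: -5/4*e14 - 7/6*e23


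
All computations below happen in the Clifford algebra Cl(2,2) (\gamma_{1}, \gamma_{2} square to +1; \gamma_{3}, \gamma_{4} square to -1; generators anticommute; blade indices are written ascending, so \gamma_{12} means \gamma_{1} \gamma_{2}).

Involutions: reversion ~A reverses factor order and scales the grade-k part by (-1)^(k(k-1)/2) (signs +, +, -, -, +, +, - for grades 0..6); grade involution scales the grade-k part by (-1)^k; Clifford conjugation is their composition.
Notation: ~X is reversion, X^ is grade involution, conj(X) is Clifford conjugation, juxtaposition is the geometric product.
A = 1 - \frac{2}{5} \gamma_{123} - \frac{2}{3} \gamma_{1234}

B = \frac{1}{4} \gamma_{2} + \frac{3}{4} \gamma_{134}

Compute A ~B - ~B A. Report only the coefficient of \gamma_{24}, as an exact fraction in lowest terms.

first term: \frac{3}{4} \gamma_{2} + \frac{1}{10} \gamma_{13} - \frac{3}{10} \gamma_{24} - \frac{11}{12} \gamma_{134}
second term: -\frac{1}{4} \gamma_{2} + \frac{1}{10} \gamma_{13} + \frac{3}{10} \gamma_{24} - \frac{7}{12} \gamma_{134}
Answer: -\frac{3}{5}


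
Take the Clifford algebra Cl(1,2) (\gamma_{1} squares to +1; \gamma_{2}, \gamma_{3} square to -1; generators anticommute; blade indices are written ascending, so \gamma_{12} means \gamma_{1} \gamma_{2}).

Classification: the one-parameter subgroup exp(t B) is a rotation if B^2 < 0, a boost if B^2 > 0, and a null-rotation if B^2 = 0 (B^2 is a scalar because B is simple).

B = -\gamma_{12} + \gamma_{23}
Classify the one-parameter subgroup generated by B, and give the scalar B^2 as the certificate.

B^2 term by term: the squares give (-1)^2*(\gamma_{12})^2 + (1)^2*(\gamma_{23})^2 = 1*(+1) + 1*(-1) = 0 (each basis 2-blade squares to minus the product of its generators' squares); cross terms between blades sharing an index anticommute and cancel. So B^2 = 0.
Answer: null-rotation, certificate B^2 = 0. The scalar 0 is the complete invariant here: its sign names the subgroup type.


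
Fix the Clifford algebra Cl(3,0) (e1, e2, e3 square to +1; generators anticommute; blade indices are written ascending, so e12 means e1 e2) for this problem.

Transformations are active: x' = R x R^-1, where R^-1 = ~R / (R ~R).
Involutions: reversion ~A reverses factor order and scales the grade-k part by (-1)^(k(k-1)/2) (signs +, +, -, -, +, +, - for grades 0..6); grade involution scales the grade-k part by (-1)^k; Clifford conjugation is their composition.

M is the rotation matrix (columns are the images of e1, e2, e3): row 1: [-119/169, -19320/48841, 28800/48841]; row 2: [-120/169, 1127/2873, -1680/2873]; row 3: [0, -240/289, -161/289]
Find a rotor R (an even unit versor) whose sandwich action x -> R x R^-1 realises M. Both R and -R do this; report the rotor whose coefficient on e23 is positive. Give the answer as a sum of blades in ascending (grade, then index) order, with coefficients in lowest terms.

Method: write R = a + b12*e12 + b13*e13 + b23*e23 with a^2 + b12^2 + b13^2 + b23^2 = 1 (so R^-1 = ~R). Expanding the columns R e_j ~R gives tr M = 4a^2 - 1 and, from the antisymmetric part, M21 - M12 = -4a*b12, M13 - M31 = 4a*b13, M32 - M23 = -4a*b23.
Here tr M = -42441/48841, so a^2 = (1 + tr M)/4 = 1600/48841 and a = ±40/221. Taking a = 40/221: M21 - M12 = -15360/48841, M13 - M31 = 28800/48841, M32 - M23 = -12000/48841, giving b12 = 96/221, b13 = 180/221, b23 = 75/221, i.e. R = 40/221 + 96/221*e12 + 180/221*e13 + 75/221*e23.
Its e23 coefficient is already positive.
Answer: 40/221 + 96/221*e12 + 180/221*e13 + 75/221*e23. Note: both R and -R realise this M (trace -42441/48841); the covering map identifies them, and the e23-coefficient sign is the tie-breaker.


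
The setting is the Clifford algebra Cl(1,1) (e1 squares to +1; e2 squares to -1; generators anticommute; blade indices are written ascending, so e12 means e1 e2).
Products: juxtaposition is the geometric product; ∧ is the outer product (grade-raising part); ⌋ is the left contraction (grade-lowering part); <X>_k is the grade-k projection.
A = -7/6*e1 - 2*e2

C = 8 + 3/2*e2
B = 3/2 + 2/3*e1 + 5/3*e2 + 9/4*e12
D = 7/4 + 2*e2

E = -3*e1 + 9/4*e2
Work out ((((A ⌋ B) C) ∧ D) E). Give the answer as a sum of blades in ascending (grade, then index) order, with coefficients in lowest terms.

step 1: 23/9 - 9/2*e1 - 21/8*e2
step 2: 3511/144 - 36*e1 - 103/6*e2 - 27/4*e12
step 3: 24577/576 - 63*e1 + 337/18*e2 - 1341/16*e12
step 4: 1175/8 + 5815/96*e1 - 39791/256*e2 - 1027/12*e12
Answer: 1175/8 + 5815/96*e1 - 39791/256*e2 - 1027/12*e12


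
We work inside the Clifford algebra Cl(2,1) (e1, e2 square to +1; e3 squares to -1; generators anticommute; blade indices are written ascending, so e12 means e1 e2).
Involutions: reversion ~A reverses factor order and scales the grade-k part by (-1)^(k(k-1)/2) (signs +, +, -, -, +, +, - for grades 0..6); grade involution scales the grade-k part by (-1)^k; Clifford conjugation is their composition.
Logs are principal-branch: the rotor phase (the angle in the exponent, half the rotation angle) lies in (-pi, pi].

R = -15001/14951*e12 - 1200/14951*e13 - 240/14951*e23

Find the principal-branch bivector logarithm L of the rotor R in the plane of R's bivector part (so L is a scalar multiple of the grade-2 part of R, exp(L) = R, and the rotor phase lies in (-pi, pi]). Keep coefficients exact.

The scalar part of R is 0, which pins the rotor phase on the principal branch; dividing the bivector part by the sine of that phase recovers the unit plane, and L is the phase times that plane.
Concretely: cos(phase) = 0 gives phase = ±pi/2, and since phase/sin(phase) is even the sign is immaterial: L = (phase/sin(phase)) * <R>_2 = (pi/2) * <R>_2.
Answer: -15001*pi/29902*e12 - 600*pi/14951*e13 - 120*pi/14951*e23


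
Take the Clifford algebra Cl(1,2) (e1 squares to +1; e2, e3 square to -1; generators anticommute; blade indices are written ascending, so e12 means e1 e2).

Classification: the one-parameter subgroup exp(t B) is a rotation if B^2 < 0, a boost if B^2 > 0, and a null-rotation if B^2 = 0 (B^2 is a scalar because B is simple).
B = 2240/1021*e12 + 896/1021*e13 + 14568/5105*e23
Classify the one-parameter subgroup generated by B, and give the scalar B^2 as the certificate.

B^2 term by term: the squares give (2240/1021)^2*(e12)^2 + (896/1021)^2*(e13)^2 + (14568/5105)^2*(e23)^2 = 5017600/1042441*(+1) + 802816/1042441*(+1) + 212226624/26061025*(-1) = -64/25 (each basis 2-blade squares to minus the product of its generators' squares); cross terms between blades sharing an index anticommute and cancel. So B^2 = -64/25.
Answer: rotation, certificate B^2 = -64/25. Certificate logic: -64/25 is a conjugation-invariant scalar, so its sign fixes rotation versus boost versus null-rotation outright.


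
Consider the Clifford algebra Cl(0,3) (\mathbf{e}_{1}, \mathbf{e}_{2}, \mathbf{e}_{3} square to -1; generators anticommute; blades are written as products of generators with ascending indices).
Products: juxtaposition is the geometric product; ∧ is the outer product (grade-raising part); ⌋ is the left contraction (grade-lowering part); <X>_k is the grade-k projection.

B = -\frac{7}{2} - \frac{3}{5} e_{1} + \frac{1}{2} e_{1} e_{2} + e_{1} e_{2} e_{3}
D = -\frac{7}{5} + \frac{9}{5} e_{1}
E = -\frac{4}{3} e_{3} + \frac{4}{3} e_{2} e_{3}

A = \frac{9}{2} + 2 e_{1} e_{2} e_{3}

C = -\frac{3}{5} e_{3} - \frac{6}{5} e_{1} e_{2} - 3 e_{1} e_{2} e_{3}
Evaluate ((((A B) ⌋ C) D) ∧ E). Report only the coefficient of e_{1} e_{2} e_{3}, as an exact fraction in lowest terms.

step 1: -\frac{55}{4} - \frac{27}{10} e_{1} - e_{3} + \frac{9}{4} e_{1} e_{2} + \frac{6}{5} e_{2} e_{3} - \frac{5}{2} e_{1} e_{2} e_{3}
step 2: \frac{48}{5} + \frac{18}{5} e_{1} - \frac{81}{25} e_{2} + 15 e_{3} + \frac{27}{2} e_{1} e_{2} - \frac{81}{10} e_{2} e_{3} + \frac{165}{4} e_{1} e_{2} e_{3}
step 3: -\frac{498}{25} + \frac{306}{25} e_{1} + \frac{7209}{250} e_{2} - 21 e_{3} - \frac{3267}{250} e_{1} e_{2} - 27 e_{1} e_{3} - \frac{6291}{100} e_{2} e_{3} - \frac{7233}{100} e_{1} e_{2} e_{3}
step 4: \frac{664}{25} e_{3} - \frac{408}{25} e_{1} e_{3} - \frac{8126}{125} e_{2} e_{3} + \frac{4218}{125} e_{1} e_{2} e_{3}
Answer: \frac{4218}{125}


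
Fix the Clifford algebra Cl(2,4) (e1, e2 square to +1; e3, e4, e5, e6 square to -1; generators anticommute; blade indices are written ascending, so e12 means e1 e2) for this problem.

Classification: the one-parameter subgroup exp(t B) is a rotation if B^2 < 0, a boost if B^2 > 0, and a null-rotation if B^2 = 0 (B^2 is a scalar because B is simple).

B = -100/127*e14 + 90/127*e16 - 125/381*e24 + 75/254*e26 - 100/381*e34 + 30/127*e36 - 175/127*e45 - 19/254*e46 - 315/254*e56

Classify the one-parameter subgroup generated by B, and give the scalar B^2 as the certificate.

B^2 term by term: the squares give (-100/127)^2*(e14)^2 + (90/127)^2*(e16)^2 + (-125/381)^2*(e24)^2 + (75/254)^2*(e26)^2 + (-100/381)^2*(e34)^2 + (30/127)^2*(e36)^2 + (-175/127)^2*(e45)^2 + (-19/254)^2*(e46)^2 + (-315/254)^2*(e56)^2 = 10000/16129*(+1) + 8100/16129*(+1) + 15625/145161*(+1) + 5625/64516*(+1) + 10000/145161*(-1) + 900/16129*(-1) + 30625/16129*(-1) + 361/64516*(-1) + 99225/64516*(-1) = -9/4 (each basis 2-blade squares to minus the product of its generators' squares); cross terms between blades sharing an index anticommute and cancel; the commuting (index-disjoint) pairs give grade-4 terms 2*c*c'*(blade product), which cancel blade by blade — e1246: 7500/16129 - 7500/16129 = 0; e1346: 6000/16129 - 6000/16129 = 0; e1456: 31500/16129 - 31500/16129 = 0; e2346: 2500/16129 - 2500/16129 = 0; e2456: 13125/16129 - 13125/16129 = 0; e3456: 10500/16129 - 10500/16129 = 0 — confirming B is simple. So B^2 = -9/4.
Answer: rotation, certificate B^2 = -9/4. Note: conjugating B changes its blade decomposition but never the scalar B^2 = -9/4, whose sign settles the classification.


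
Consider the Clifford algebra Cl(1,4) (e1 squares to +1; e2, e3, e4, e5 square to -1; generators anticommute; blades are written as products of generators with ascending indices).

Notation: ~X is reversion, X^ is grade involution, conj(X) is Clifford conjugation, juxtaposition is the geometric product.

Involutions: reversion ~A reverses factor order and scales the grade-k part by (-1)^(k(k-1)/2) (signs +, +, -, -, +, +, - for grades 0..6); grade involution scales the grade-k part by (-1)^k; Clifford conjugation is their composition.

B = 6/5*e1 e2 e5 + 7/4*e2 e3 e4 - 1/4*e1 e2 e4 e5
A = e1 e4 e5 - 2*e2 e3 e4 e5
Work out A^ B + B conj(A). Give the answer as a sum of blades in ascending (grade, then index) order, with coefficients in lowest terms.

first term: -1/4*e2 + 7/2*e5 - 1/2*e1 e3 + 6/5*e2 e4 + 12/5*e1 e3 e4 - 7/4*e1 e2 e3 e5
second term: -1/4*e2 - 7/2*e5 + 1/2*e1 e3 + 6/5*e2 e4 + 12/5*e1 e3 e4 + 7/4*e1 e2 e3 e5
Answer: -1/2*e2 + 12/5*e2 e4 + 24/5*e1 e3 e4


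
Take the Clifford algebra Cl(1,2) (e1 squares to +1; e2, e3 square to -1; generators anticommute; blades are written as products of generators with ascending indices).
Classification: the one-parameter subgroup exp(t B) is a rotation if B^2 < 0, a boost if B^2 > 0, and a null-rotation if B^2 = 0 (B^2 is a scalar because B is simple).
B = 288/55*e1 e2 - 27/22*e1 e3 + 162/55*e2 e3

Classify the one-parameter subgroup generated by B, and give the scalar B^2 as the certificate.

B^2 term by term: the squares give (288/55)^2*(e1 e2)^2 + (-27/22)^2*(e1 e3)^2 + (162/55)^2*(e2 e3)^2 = 82944/3025*(+1) + 729/484*(+1) + 26244/3025*(-1) = 81/4 (each basis 2-blade squares to minus the product of its generators' squares); cross terms between blades sharing an index anticommute and cancel. So B^2 = 81/4.
Answer: boost, certificate B^2 = 81/4. B^2 = 81/4 is basis-independent, so its sign is the whole story.


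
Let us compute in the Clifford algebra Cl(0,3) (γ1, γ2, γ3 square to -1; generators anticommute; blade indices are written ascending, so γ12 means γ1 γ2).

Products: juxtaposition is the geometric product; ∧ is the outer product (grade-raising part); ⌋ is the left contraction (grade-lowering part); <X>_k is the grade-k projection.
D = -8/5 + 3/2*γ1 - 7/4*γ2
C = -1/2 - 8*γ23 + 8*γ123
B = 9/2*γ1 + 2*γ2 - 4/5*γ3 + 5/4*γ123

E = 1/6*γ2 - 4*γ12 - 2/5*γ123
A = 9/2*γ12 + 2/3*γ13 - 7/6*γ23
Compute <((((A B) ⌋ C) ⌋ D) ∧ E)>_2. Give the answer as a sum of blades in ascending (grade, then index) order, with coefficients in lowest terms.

step 1: -841/120*γ1 + 403/20*γ2 - 119/24*γ3 - 611/60*γ123
step 2: -1222/15 + 119/3*γ2 + 806/5*γ3 + 119/3*γ12 + 806/5*γ13 + 841/15*γ23
step 3: 59929/300 - 611/5*γ1 + 4277/30*γ2
step 4: 59929/1800*γ2 - 40971/50*γ12 - 59929/750*γ123
step 5: -40971/50*γ12
Answer: -40971/50*γ12


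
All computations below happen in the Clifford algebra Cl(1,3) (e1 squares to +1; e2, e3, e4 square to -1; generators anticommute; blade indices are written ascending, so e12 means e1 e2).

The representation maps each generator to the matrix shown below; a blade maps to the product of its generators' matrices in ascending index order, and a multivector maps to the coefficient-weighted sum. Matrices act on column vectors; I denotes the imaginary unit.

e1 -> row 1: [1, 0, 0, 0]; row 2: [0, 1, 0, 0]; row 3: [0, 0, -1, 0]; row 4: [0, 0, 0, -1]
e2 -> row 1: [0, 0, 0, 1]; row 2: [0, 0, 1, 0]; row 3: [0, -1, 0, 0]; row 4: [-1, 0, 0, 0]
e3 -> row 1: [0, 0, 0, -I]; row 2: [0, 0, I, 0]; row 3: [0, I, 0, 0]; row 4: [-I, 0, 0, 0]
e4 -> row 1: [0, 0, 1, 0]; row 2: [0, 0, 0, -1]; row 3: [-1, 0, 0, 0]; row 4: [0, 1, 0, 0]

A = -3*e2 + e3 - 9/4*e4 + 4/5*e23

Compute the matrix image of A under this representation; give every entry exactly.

Bivector images (products of the table entries): rho(e23) = rho(e2)rho(e3) = row 1: [-I, 0, 0, 0]; row 2: [0, I, 0, 0]; row 3: [0, 0, -I, 0]; row 4: [0, 0, 0, I].
M = (-3)*rho(e2) + (1)*rho(e3) + (-9/4)*rho(e4) + (4/5)*rho(e23), summed entrywise:
Answer: row 1: [-4*I/5, 0, -9/4, -3 - I]; row 2: [0, 4*I/5, -3 + I, 9/4]; row 3: [9/4, 3 + I, -4*I/5, 0]; row 4: [3 - I, -9/4, 0, 4*I/5]


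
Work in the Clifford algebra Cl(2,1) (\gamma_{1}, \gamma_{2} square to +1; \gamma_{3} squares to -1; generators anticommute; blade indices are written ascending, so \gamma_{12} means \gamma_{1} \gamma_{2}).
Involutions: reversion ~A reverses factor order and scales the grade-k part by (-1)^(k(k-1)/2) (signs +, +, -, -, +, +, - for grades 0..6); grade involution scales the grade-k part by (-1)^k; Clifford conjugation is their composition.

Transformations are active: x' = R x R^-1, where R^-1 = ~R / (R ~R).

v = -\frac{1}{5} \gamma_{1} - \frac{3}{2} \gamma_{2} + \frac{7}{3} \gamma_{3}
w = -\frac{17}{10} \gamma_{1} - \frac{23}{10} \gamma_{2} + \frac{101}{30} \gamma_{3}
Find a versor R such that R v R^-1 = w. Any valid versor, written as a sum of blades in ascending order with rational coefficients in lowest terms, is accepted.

Take R = v + w = -\frac{19}{10} \gamma_{1} - \frac{19}{5} \gamma_{2} + \frac{57}{10} \gamma_{3}. Because q(v) = q(w) = -\frac{2839}{900}, conjugation by R sends v exactly to w.
Answer: -\frac{19}{10} \gamma_{1} - \frac{19}{5} \gamma_{2} + \frac{57}{10} \gamma_{3}


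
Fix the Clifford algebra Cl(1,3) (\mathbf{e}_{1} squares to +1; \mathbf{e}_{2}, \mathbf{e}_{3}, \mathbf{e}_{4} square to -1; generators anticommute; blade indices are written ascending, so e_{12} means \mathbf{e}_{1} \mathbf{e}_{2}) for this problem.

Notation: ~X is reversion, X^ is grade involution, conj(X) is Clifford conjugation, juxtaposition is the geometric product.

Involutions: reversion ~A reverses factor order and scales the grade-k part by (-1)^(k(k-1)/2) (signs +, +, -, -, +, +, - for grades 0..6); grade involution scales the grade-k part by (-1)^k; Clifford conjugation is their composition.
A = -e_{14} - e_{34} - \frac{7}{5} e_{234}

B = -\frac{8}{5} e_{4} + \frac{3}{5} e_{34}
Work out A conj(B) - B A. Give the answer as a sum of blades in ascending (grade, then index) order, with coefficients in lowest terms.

first term: -\frac{3}{5} + \frac{8}{5} e_{1} - \frac{21}{25} e_{2} + \frac{8}{5} e_{3} + \frac{3}{5} e_{13} + \frac{56}{25} e_{23}
second term: \frac{3}{5} + \frac{8}{5} e_{1} + \frac{21}{25} e_{2} + \frac{8}{5} e_{3} + \frac{3}{5} e_{13} - \frac{56}{25} e_{23}
Answer: -\frac{6}{5} - \frac{42}{25} e_{2} + \frac{112}{25} e_{23}


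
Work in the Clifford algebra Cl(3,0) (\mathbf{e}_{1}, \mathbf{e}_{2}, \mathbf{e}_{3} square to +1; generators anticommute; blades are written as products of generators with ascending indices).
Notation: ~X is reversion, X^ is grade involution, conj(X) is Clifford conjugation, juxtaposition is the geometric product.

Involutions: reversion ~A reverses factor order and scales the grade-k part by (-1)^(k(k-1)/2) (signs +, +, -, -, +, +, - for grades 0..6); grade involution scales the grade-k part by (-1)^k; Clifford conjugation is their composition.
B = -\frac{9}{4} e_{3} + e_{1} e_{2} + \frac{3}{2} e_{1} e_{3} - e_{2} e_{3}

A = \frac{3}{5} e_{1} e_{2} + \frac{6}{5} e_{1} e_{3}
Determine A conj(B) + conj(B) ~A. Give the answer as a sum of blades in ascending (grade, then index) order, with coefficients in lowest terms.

first term: \frac{12}{5} + \frac{27}{10} e_{1} - \frac{6}{5} e_{1} e_{2} + \frac{3}{5} e_{1} e_{3} - \frac{3}{10} e_{2} e_{3} + \frac{27}{20} e_{1} e_{2} e_{3}
second term: -\frac{12}{5} + \frac{27}{10} e_{1} - \frac{6}{5} e_{1} e_{2} + \frac{3}{5} e_{1} e_{3} - \frac{3}{10} e_{2} e_{3} - \frac{27}{20} e_{1} e_{2} e_{3}
Answer: \frac{27}{5} e_{1} - \frac{12}{5} e_{1} e_{2} + \frac{6}{5} e_{1} e_{3} - \frac{3}{5} e_{2} e_{3}


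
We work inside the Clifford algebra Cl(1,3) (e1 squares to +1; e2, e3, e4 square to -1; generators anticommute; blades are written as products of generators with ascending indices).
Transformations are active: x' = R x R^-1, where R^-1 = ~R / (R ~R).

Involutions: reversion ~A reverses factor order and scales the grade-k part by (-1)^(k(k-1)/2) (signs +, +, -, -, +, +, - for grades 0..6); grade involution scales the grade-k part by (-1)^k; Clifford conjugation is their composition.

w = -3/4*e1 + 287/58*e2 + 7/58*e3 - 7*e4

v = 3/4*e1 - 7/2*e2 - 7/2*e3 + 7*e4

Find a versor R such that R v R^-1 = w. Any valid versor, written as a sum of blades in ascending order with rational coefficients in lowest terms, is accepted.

Sketch: the shared square -1167/16 makes R = v + w = 42/29*e2 - 98/29*e3 the natural versor; its sandwich fixes that direction, negates (v - w)/2, and sends v to w.
Answer: 42/29*e2 - 98/29*e3


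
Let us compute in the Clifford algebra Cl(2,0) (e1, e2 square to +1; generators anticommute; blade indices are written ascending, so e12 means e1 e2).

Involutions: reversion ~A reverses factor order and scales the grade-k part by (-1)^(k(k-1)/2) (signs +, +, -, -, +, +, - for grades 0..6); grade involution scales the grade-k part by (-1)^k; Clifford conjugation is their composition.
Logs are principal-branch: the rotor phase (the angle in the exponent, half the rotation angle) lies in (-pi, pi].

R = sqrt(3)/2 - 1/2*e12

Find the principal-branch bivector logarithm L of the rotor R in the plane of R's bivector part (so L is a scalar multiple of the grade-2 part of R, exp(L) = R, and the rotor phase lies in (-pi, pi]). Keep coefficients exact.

The scalar part of R is sqrt(3)/2, which fixes the principal-branch rotor phase; the unit plane is then the bivector part divided by the sine of that phase, and L is that plane scaled by the phase.
Concretely: cos(phase) = sqrt(3)/2 gives phase = ±pi/6, and since phase/sin(phase) is even the sign is immaterial: L = (phase/sin(phase)) * <R>_2 = (pi/3) * <R>_2.
Answer: -pi/6*e12


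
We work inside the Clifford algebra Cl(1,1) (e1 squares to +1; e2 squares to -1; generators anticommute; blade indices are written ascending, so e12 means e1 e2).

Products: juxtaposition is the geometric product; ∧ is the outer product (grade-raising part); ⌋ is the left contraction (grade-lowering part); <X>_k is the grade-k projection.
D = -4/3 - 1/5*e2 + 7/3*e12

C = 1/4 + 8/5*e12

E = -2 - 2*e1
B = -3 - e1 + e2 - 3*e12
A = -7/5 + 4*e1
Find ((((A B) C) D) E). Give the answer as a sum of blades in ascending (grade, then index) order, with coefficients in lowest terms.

step 1: 1/5 - 53/5*e1 - 67/5*e2 + 41/5*e12
step 2: 1317/100 - 2409/100*e1 - 2031/100*e2 + 237/100*e12
step 3: -4023/250 - 3699/250*e1 - 7941/250*e2 + 8097/250*e12
step 4: 7722/125 + 7722/125*e1 + 16038/125*e2 - 16038/125*e12
Answer: 7722/125 + 7722/125*e1 + 16038/125*e2 - 16038/125*e12


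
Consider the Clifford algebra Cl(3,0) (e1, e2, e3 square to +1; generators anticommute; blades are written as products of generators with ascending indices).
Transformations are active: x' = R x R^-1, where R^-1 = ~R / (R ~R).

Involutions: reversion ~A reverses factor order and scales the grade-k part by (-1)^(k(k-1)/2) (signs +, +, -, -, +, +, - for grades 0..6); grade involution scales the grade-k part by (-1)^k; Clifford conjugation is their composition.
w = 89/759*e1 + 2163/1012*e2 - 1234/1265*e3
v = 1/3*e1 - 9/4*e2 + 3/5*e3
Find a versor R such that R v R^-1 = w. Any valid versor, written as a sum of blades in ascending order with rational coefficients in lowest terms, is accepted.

A norm check does it: q(v) = q(w) = 19921/3600, hence R = v + w = 114/253*e1 - 57/506*e2 - 95/253*e3 realises the map — parallel part kept, (v - w)/2 negated, v carried to w.
Answer: 114/253*e1 - 57/506*e2 - 95/253*e3


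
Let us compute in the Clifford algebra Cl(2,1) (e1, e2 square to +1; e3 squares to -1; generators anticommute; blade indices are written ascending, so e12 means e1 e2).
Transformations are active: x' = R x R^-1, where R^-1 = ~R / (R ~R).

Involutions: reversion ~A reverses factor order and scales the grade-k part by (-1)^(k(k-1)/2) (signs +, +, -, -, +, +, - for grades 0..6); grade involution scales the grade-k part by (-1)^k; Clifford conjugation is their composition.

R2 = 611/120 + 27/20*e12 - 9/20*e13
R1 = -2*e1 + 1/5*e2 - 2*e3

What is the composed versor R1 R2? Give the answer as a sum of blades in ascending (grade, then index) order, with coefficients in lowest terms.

Distribute over the terms of R1 (each basis-blade product reordered to ascending indices, repeated generators contracted through their squares):
(-2*e1) R2 = -611/60*e1 - 27/10*e2 + 9/10*e3
(1/5*e2) R2 = -27/100*e1 + 611/600*e2 + 9/100*e123
(-2*e3) R2 = 9/10*e1 - 611/60*e3 - 27/10*e123
Summing the partial products and collecting blades:
Answer: -1433/150*e1 - 1009/600*e2 - 557/60*e3 - 261/100*e123


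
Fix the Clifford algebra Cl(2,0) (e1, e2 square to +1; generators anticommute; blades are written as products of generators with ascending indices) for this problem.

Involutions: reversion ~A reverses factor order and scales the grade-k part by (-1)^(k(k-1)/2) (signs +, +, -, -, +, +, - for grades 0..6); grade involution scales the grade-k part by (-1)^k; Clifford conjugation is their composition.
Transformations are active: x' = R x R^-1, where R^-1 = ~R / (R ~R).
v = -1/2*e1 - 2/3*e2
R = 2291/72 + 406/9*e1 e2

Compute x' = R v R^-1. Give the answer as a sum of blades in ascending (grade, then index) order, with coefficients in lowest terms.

~R = 2291/72 - 406/9*e1 e2, and R ~R = 15798185/5184, so R^-1 = ~R / (15798185/5184).
R v = -19865/432*e1 + 145/108*e2
Answer: -10375/22542*e1 + 2610/3757*e2


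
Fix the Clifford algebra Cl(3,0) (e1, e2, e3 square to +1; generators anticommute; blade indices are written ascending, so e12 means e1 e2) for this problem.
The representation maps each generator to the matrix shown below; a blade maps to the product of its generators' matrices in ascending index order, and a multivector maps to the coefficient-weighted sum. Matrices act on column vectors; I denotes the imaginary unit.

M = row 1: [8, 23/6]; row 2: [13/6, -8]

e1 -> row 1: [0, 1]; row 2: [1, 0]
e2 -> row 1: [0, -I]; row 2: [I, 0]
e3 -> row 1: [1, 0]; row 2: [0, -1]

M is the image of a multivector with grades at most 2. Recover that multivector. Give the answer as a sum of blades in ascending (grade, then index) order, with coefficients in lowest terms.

Method: 1, rho(e1), rho(e2), rho(e3) form a trace-orthogonal basis of the 2x2 complex matrices (tr(X Y) = 2 if X = Y, else 0), so M = m0*1 + m1*rho(e1) + m2*rho(e2) + m3*rho(e3) with m0 = tr(M)/2 = 0, m1 = tr(M rho(e1))/2 = 3, m2 = tr(M rho(e2))/2 = 5*I/6, m3 = tr(M rho(e3))/2 = 8.
Multiplying table entries, the bivector images are rho(e12) = I*rho(e3), rho(e13) = -I*rho(e2), rho(e23) = I*rho(e1); with real blade coefficients the real parts of m0..m3 are the coefficients of 1, e1, e2, e3 and the imaginary parts give the bivectors (e23: Im m1, e13: -Im m2, e12: Im m3).
Answer: 3*e1 + 8*e3 - 5/6*e13


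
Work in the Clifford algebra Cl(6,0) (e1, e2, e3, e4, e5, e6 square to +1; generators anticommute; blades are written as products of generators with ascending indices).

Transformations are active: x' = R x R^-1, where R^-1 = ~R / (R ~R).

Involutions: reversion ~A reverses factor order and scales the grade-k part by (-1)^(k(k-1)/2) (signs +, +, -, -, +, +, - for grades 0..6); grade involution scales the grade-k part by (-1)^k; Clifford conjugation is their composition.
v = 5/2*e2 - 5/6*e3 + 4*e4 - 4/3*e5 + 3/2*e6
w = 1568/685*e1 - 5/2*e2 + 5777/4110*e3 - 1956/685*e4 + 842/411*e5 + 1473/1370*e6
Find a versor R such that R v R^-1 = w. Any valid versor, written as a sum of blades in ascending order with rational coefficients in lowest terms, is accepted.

R = v + w = 1568/685*e1 + 392/685*e3 + 784/685*e4 + 98/137*e5 + 1764/685*e6 works: the equal norms (971/36) guarantee its sandwich swaps v into w.
Answer: 1568/685*e1 + 392/685*e3 + 784/685*e4 + 98/137*e5 + 1764/685*e6


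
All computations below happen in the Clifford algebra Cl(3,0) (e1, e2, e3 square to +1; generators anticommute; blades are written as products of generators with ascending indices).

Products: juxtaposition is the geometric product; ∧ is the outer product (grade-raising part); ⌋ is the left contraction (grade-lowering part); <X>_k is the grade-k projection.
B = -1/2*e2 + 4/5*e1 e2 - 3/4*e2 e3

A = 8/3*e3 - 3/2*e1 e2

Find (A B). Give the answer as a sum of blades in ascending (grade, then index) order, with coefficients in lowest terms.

step 1: 6/5 + 3/4*e1 + 2*e2 + 9/8*e1 e3 + 4/3*e2 e3 + 32/15*e1 e2 e3
Answer: 6/5 + 3/4*e1 + 2*e2 + 9/8*e1 e3 + 4/3*e2 e3 + 32/15*e1 e2 e3


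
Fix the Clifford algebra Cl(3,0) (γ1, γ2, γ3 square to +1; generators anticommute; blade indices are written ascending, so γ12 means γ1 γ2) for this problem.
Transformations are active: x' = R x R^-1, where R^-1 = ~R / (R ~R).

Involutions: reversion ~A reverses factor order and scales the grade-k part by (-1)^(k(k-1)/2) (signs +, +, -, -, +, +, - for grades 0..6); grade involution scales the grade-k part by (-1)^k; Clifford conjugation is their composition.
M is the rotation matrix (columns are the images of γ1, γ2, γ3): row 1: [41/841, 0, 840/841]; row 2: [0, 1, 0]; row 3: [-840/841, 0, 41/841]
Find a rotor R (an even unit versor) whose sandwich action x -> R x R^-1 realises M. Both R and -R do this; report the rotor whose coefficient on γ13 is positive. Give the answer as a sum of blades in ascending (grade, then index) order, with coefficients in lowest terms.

Method: write R = a + b12*γ12 + b13*γ13 + b23*γ23 with a^2 + b12^2 + b13^2 + b23^2 = 1 (so R^-1 = ~R). Expanding the columns R e_j ~R gives tr M = 4a^2 - 1 and, from the antisymmetric part, M21 - M12 = -4a*b12, M13 - M31 = 4a*b13, M32 - M23 = -4a*b23.
Here tr M = 923/841, so a^2 = (1 + tr M)/4 = 441/841 and a = ±21/29. Taking a = 21/29: M21 - M12 = 0, M13 - M31 = 1680/841, M32 - M23 = 0, giving b12 = 0, b13 = 20/29, b23 = 0, i.e. R = 21/29 + 20/29*γ13.
Its γ13 coefficient is already positive.
Answer: 21/29 + 20/29*γ13. Uniqueness: Spin(3) -> SO(3) maps R and -R to the same rotation of trace 923/841; fixing the sign of the γ13 coefficient removes the ambiguity.


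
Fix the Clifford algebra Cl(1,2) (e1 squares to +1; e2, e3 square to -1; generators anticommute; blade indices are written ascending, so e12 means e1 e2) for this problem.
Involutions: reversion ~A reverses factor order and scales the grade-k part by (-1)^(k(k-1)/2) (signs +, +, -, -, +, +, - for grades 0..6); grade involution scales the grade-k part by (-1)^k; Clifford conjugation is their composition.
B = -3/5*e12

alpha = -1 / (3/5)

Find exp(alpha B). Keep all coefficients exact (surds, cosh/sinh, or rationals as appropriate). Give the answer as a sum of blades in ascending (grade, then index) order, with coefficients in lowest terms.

B^2 = (-3/5)^2*(e12)^2 = 9/25*(+1) = 9/25 (a basis 2-blade squares to minus the product of its generators' squares).
B^2 = 9/25 — hyperbolic case — the even/odd split gives cosh and sinh: l = 3/5, alpha*l = -1, so exp(alpha B) = cosh(-1) + (sinh(-1)/(3/5))*B = cosh(1) + (-5*sinh(1)/3)*B.
Answer: cosh(1) + sinh(1)*e12


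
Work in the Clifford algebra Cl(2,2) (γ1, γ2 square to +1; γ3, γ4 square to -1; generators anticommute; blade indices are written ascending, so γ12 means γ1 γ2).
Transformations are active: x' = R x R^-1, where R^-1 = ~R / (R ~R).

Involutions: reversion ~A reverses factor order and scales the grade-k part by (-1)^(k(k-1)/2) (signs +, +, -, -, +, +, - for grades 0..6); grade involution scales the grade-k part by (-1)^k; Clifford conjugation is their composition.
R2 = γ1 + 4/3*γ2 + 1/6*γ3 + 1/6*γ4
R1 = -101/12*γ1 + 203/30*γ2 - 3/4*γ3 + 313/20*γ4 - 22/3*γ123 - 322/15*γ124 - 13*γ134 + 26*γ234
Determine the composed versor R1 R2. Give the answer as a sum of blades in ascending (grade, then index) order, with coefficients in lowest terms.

Distribute over the terms of R2 (each basis-blade product reordered to ascending indices, repeated generators contracted through their squares):
R1 (γ1) = -101/12 - 203/30*γ12 + 3/4*γ13 - 313/20*γ14 - 22/3*γ23 - 322/15*γ24 - 13*γ34 - 26*γ1234
R1 (4/3*γ2) = 406/45 - 101/9*γ12 + 88/9*γ13 + 1288/45*γ14 + γ23 - 313/15*γ24 + 104/3*γ34 - 52/3*γ1234
R1 (1/6*γ3) = 1/8 + 11/9*γ12 - 101/72*γ13 - 13/6*γ14 + 203/180*γ23 + 13/3*γ24 - 313/120*γ34 + 161/45*γ1234
R1 (1/6*γ4) = -313/120 + 161/45*γ12 + 13/6*γ13 - 101/72*γ14 - 13/3*γ23 + 203/180*γ24 - 1/8*γ34 - 11/9*γ1234
Summing the partial products and collecting blades:
Answer: -169/90 - 1187/90*γ12 + 271/24*γ13 + 677/72*γ14 - 1717/180*γ23 - 6637/180*γ24 + 284/15*γ34 - 1844/45*γ1234


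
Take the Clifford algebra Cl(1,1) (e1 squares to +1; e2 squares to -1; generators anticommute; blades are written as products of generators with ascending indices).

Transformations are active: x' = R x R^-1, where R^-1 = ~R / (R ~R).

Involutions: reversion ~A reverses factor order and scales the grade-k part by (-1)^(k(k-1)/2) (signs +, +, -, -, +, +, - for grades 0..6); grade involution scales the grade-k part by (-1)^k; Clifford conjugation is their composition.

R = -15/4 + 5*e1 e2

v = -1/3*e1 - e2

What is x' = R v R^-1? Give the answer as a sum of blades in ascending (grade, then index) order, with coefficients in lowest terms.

~R = -15/4 - 5*e1 e2, and R ~R = -175/16, so R^-1 = ~R / (-175/16).
R v = 25/4*e1 + 65/12*e2
Answer: 97/21*e1 + 33/7*e2
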